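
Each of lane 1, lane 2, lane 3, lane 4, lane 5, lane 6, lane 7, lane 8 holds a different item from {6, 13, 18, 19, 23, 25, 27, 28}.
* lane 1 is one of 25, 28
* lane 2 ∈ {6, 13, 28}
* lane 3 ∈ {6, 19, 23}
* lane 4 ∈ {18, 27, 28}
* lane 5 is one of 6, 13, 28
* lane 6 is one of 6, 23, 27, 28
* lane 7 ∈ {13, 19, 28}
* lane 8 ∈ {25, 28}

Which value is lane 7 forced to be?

The 8 variables together cover exactly {6, 13, 18, 19, 23, 25, 27, 28} — 8 values for 8 variables — and 18 appears only in lane 4's list, so lane 4 = 18.
The 7 still-open variables together cover exactly {6, 13, 19, 23, 25, 27, 28} — 7 values for 7 variables — and 27 appears only in lane 6's list, so lane 6 = 27.
The 6 still-open variables together cover exactly {6, 13, 19, 23, 25, 28} — 6 values for 6 variables — and 23 appears only in lane 3's list, so lane 3 = 23.
The 5 still-open variables draw from only 5 values {6, 13, 19, 25, 28}, so each is used; only lane 7 can be 19, hence lane 7 = 19.

19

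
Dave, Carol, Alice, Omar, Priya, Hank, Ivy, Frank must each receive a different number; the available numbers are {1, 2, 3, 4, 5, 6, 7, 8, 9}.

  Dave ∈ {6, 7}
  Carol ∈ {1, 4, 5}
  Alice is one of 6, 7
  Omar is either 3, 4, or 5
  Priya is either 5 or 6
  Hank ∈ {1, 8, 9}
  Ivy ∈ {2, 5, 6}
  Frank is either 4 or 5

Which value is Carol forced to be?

1

Dave and Alice between them cover only {6, 7} — a naked pair. Remove those values from Priya, Ivy.
Priya's domain is down to {5}, so Priya = 5. Strike 5 from Carol, Omar, Ivy, Frank.
Ivy has just one choice, so Ivy = 2.
Frank has just one choice, so Frank = 4. Remove 4 from Carol, Omar.
So Carol = 1.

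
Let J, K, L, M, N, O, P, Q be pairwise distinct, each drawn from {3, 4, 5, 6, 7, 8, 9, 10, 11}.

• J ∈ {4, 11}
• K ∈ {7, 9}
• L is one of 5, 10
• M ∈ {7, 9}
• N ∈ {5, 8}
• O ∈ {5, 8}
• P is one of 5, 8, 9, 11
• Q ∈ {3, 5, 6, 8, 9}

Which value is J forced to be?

K and M between them cover only {7, 9} — a naked pair. Remove those values from P, Q.
N and O share exactly the 2 values {5, 8}; by pigeonhole those values go to them, so strike 5, 8 from L, P, Q.
L must be 10 (only option left).
P must be 11 (only option left). So J can't be 11.
So J = 4.

4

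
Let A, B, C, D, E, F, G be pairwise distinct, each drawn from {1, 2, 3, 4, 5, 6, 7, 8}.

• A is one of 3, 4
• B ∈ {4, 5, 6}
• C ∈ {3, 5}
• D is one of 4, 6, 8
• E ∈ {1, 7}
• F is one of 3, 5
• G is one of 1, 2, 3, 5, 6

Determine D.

8

The 2 variables C and F are confined to {3, 5}, which locks those values in; drop them from A, B, G.
A must be 4 (only option left). So B, D can't be 4.
B's domain is down to {6}, so B = 6. So D, G can't be 6.
So D = 8.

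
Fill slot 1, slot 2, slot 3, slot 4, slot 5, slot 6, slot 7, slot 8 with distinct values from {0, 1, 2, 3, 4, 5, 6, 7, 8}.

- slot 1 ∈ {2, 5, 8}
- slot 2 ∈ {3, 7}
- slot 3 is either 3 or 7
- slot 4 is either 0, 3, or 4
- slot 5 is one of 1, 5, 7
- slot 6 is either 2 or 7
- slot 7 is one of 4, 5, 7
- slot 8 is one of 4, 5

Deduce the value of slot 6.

2

The 8 variables together cover exactly {0, 1, 2, 3, 4, 5, 7, 8} — 8 values for 8 variables — and 0 appears only in slot 4's list, so slot 4 = 0.
Among the 7 still-open variables, 1 fits only slot 5 (and all 7 values in {1, 2, 3, 4, 5, 7, 8} must be used), so slot 5 = 1.
Among the 6 still-open variables, 8 fits only slot 1 (and all 6 values in {2, 3, 4, 5, 7, 8} must be used), so slot 1 = 8.
The 5 still-open variables draw from only 5 values {2, 3, 4, 5, 7}, so each is used; only slot 6 can be 2, hence slot 6 = 2.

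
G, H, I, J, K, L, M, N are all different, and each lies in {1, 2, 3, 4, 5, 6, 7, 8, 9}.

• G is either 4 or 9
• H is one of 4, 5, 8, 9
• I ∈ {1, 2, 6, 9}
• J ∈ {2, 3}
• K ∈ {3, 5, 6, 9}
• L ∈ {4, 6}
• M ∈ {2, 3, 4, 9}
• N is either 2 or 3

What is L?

6

Among the 8 variables, 1 fits only I (and all 8 values in {1, 2, 3, 4, 5, 6, 8, 9} must be used), so I = 1.
The 7 still-open variables draw from only 7 values {2, 3, 4, 5, 6, 8, 9}, so each is used; only H can be 8, hence H = 8.
The 6 still-open variables together cover exactly {2, 3, 4, 5, 6, 9} — 6 values for 6 variables — and 5 appears only in K's list, so K = 5.
The 5 still-open variables draw from only 5 values {2, 3, 4, 6, 9}, so each is used; only L can be 6, hence L = 6.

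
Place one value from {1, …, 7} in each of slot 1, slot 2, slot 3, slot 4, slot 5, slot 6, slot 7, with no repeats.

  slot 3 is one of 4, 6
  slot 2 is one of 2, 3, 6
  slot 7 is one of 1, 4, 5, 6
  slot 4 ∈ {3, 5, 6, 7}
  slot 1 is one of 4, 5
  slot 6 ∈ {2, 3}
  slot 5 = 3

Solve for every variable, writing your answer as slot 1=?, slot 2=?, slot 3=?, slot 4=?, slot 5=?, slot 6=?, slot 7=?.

slot 5 must be 3 (only option left). Remove 3 from slot 2, slot 4, slot 6.
That leaves slot 6 = 2. Eliminate 2 elsewhere: slot 2.
slot 2 must be 6 (only option left). Eliminate 6 elsewhere: slot 3, slot 4, slot 7.
That leaves slot 3 = 4. Remove 4 from slot 1, slot 7.
slot 1 must be 5 (only option left). Remove 5 from slot 4, slot 7.
That leaves slot 4 = 7.
slot 7 has just one choice, so slot 7 = 1.

slot 1=5, slot 2=6, slot 3=4, slot 4=7, slot 5=3, slot 6=2, slot 7=1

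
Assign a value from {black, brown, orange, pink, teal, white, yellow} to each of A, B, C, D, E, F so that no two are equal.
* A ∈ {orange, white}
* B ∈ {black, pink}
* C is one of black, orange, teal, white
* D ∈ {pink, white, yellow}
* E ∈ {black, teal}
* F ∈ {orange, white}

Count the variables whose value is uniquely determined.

The 6 variables draw from only 6 values {black, orange, pink, teal, white, yellow}, so each is used; only D can be yellow, hence D = yellow.
The 5 still-open variables together cover exactly {black, orange, pink, teal, white} — 5 values for 5 variables — and pink appears only in B's list, so B = pink.
A and F share exactly the 2 values {orange, white}; by pigeonhole those values go to them, so strike orange, white from C.
Determined: B=pink, D=yellow. The other variables each still have more than one consistent value. That makes 2.

2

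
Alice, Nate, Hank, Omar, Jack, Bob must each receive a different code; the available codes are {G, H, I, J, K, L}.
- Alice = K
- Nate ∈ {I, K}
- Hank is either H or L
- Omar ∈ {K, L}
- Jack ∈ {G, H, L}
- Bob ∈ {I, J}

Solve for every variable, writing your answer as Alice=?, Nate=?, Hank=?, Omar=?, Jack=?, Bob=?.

Alice must be K (only option left). Remove K from Nate, Omar.
Nate has just one choice, so Nate = I. Strike I from Bob.
Omar must be L (only option left). Strike L from Hank, Jack.
Bob's domain is down to {J}, so Bob = J.
Hank's domain is down to {H}, so Hank = H. So Jack can't be H.
Jack must be G (only option left).

Alice=K, Nate=I, Hank=H, Omar=L, Jack=G, Bob=J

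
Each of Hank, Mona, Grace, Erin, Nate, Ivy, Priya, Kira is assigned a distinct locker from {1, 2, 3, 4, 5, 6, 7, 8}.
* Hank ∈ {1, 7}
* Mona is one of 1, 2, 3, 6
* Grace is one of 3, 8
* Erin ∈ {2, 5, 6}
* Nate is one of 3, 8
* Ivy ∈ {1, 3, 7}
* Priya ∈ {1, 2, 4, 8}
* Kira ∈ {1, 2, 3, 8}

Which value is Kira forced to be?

2

Among the 8 variables, 4 fits only Priya (and all 8 values in {1, 2, 3, 4, 5, 6, 7, 8} must be used), so Priya = 4.
Among the 7 still-open variables, 5 fits only Erin (and all 7 values in {1, 2, 3, 5, 6, 7, 8} must be used), so Erin = 5.
The 6 still-open variables together cover exactly {1, 2, 3, 6, 7, 8} — 6 values for 6 variables — and 6 appears only in Mona's list, so Mona = 6.
Among the 5 still-open variables, 2 fits only Kira (and all 5 values in {1, 2, 3, 7, 8} must be used), so Kira = 2.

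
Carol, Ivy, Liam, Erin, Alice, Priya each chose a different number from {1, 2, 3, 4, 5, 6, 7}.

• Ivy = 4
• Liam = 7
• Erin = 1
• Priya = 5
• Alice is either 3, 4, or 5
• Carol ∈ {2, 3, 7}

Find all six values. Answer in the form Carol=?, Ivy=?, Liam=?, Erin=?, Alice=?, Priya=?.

Ivy must be 4 (only option left). Strike 4 from Alice.
Liam must be 7 (only option left). So Carol can't be 7.
Erin must be 1 (only option left).
Priya has just one choice, so Priya = 5. Remove 5 from Alice.
Alice's domain is down to {3}, so Alice = 3. Remove 3 from Carol.
That leaves Carol = 2.

Carol=2, Ivy=4, Liam=7, Erin=1, Alice=3, Priya=5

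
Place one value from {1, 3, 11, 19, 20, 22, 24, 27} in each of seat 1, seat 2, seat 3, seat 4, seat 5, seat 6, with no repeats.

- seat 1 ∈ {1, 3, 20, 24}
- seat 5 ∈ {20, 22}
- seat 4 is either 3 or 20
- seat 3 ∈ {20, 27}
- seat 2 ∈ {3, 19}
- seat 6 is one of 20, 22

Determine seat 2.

19

seat 5 and seat 6 between them cover only {20, 22} — a naked pair. Remove those values from seat 1, seat 3, seat 4.
seat 3 has just one choice, so seat 3 = 27.
seat 4 must be 3 (only option left). Strike 3 from seat 1, seat 2.
So seat 2 = 19.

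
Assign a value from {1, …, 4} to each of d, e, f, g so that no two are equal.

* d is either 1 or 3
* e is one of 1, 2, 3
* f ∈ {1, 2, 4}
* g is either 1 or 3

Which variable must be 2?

e

The 4 variables draw from only 4 values {1, 2, 3, 4}, so each is used; only f can be 4, hence f = 4.
The 3 still-open variables draw from only 3 values {1, 2, 3}, so each is used; only e can be 2, hence e = 2.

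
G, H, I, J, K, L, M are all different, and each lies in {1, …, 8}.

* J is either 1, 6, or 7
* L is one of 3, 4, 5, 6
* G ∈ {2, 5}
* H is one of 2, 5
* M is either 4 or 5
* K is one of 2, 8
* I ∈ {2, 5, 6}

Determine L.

3

G and H between them cover only {2, 5} — a naked pair. Remove those values from I, K, L, M.
That leaves I = 6. Strike 6 from J, L.
That leaves K = 8.
M must be 4 (only option left). Remove 4 from L.
So L = 3.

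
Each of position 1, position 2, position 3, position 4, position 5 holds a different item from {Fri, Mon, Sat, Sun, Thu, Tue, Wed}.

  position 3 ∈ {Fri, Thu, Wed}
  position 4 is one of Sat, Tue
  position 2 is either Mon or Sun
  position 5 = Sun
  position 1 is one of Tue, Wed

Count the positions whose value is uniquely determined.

2

position 5 has just one choice, so position 5 = Sun. Remove Sun from position 2.
position 2 must be Mon (only option left).
Determined: position 2=Mon, position 5=Sun. The other positions each still have more than one consistent value. That makes 2.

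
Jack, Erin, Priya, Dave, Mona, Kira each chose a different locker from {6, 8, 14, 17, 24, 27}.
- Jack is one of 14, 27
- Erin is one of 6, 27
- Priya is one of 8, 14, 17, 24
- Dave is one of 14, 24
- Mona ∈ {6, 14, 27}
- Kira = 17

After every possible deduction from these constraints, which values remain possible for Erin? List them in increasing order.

6, 27

Kira has just one choice, so Kira = 17. So Priya can't be 17.
The 5 still-open variables together cover exactly {6, 8, 14, 24, 27} — 5 values for 5 variables — and 8 appears only in Priya's list, so Priya = 8.
The 4 still-open variables together cover exactly {6, 14, 24, 27} — 4 values for 4 variables — and 24 appears only in Dave's list, so Dave = 24.
No further eliminations apply; Erin can still be any of 6, 27.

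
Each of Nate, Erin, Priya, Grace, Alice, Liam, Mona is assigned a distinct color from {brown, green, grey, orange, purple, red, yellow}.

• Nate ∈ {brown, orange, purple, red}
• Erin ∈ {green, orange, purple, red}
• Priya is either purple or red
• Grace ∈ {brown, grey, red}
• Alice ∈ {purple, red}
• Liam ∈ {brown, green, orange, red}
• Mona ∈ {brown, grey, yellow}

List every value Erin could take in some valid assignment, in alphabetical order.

green, orange

The 7 variables draw from only 7 values {brown, green, grey, orange, purple, red, yellow}, so each is used; only Mona can be yellow, hence Mona = yellow.
The 6 still-open variables together cover exactly {brown, green, grey, orange, purple, red} — 6 values for 6 variables — and grey appears only in Grace's list, so Grace = grey.
Priya and Alice share exactly the 2 values {purple, red}; by pigeonhole those values go to them, so strike purple, red from Nate, Erin, Liam.
No further eliminations apply; Erin can still be any of green, orange.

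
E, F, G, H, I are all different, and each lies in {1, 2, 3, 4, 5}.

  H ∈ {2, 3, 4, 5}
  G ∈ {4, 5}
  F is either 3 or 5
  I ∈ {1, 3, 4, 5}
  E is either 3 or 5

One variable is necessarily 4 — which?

The 5 variables together cover exactly {1, 2, 3, 4, 5} — 5 values for 5 variables — and 1 appears only in I's list, so I = 1.
The 4 still-open variables draw from only 4 values {2, 3, 4, 5}, so each is used; only H can be 2, hence H = 2.
The 3 still-open variables draw from only 3 values {3, 4, 5}, so each is used; only G can be 4, hence G = 4.

G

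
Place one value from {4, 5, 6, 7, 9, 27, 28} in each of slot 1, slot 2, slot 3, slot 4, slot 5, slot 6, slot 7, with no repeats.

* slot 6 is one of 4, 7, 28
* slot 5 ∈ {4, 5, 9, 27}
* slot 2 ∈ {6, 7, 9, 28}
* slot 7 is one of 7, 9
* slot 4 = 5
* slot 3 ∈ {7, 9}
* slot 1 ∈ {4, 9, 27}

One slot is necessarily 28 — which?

slot 4 must be 5 (only option left). So slot 5 can't be 5.
The 6 still-open variables together cover exactly {4, 6, 7, 9, 27, 28} — 6 values for 6 variables — and 6 appears only in slot 2's list, so slot 2 = 6.
The 5 still-open variables together cover exactly {4, 7, 9, 27, 28} — 5 values for 5 variables — and 28 appears only in slot 6's list, so slot 6 = 28.

slot 6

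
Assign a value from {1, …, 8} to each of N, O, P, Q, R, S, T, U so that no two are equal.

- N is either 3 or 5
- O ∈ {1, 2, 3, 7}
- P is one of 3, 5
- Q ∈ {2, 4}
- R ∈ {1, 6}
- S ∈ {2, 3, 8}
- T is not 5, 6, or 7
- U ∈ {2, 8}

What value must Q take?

4

The 8 variables draw from only 8 values {1, 2, 3, 4, 5, 6, 7, 8}, so each is used; only R can be 6, hence R = 6.
Among the 7 still-open variables, 7 fits only O (and all 7 values in {1, 2, 3, 4, 5, 7, 8} must be used), so O = 7.
The 6 still-open variables together cover exactly {1, 2, 3, 4, 5, 8} — 6 values for 6 variables — and 1 appears only in T's list, so T = 1.
Among the 5 still-open variables, 4 fits only Q (and all 5 values in {2, 3, 4, 5, 8} must be used), so Q = 4.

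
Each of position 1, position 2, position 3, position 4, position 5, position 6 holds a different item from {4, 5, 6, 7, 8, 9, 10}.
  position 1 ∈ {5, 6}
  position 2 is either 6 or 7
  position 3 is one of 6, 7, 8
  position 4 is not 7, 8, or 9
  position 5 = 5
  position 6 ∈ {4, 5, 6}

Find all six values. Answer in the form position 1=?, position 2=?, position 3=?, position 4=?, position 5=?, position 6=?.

position 5's domain is down to {5}, so position 5 = 5. Remove 5 from position 1, position 4, position 6.
position 1 must be 6 (only option left). Eliminate 6 elsewhere: position 2, position 3, position 4, position 6.
position 2's domain is down to {7}, so position 2 = 7. Strike 7 from position 3.
position 3 has just one choice, so position 3 = 8.
position 6 must be 4 (only option left). Strike 4 from position 4.
position 4 must be 10 (only option left).

position 1=6, position 2=7, position 3=8, position 4=10, position 5=5, position 6=4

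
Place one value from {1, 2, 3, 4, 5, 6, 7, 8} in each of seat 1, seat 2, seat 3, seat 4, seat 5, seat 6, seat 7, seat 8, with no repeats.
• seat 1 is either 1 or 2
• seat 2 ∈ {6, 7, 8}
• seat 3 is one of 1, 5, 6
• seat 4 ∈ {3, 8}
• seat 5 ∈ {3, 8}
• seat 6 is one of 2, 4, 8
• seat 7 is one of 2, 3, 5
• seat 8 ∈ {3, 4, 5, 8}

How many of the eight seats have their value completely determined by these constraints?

3

The 8 variables together cover exactly {1, 2, 3, 4, 5, 6, 7, 8} — 8 values for 8 variables — and 7 appears only in seat 2's list, so seat 2 = 7.
Among the 7 still-open variables, 6 fits only seat 3 (and all 7 values in {1, 2, 3, 4, 5, 6, 8} must be used), so seat 3 = 6.
The 6 still-open variables draw from only 6 values {1, 2, 3, 4, 5, 8}, so each is used; only seat 1 can be 1, hence seat 1 = 1.
seat 4 and seat 5 between them cover only {3, 8} — a naked pair. Remove those values from seat 6, seat 7, seat 8.
Determined: seat 1=1, seat 2=7, seat 3=6. The other seats each still have more than one consistent value. That makes 3.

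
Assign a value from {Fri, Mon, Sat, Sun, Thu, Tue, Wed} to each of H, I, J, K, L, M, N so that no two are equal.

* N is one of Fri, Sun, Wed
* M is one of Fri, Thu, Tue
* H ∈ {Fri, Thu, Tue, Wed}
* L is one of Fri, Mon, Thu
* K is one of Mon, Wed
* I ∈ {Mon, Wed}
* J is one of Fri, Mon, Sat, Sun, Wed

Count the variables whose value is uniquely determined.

The 7 variables together cover exactly {Fri, Mon, Sat, Sun, Thu, Tue, Wed} — 7 values for 7 variables — and Sat appears only in J's list, so J = Sat.
The 6 still-open variables draw from only 6 values {Fri, Mon, Sun, Thu, Tue, Wed}, so each is used; only N can be Sun, hence N = Sun.
The 2 variables I and K are confined to {Mon, Wed}, which locks those values in; drop them from H, L.
Determined: J=Sat, N=Sun. The other variables each still have more than one consistent value. That makes 2.

2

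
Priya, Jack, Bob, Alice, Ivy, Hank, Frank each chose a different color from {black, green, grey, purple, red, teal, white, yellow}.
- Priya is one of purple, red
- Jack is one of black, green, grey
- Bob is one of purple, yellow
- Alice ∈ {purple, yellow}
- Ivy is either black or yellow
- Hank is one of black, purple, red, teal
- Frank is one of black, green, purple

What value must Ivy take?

black

The 7 variables together cover exactly {black, green, grey, purple, red, teal, yellow} — 7 values for 7 variables — and grey appears only in Jack's list, so Jack = grey.
Among the 6 still-open variables, green fits only Frank (and all 6 values in {black, green, purple, red, teal, yellow} must be used), so Frank = green.
The 5 still-open variables draw from only 5 values {black, purple, red, teal, yellow}, so each is used; only Hank can be teal, hence Hank = teal.
The 4 still-open variables draw from only 4 values {black, purple, red, yellow}, so each is used; only Ivy can be black, hence Ivy = black.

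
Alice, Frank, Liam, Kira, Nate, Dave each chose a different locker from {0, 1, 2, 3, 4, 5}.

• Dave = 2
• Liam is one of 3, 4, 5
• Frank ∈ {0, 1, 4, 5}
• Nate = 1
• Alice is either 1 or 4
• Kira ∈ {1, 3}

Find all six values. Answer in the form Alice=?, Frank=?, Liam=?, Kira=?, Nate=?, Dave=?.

Alice=4, Frank=0, Liam=5, Kira=3, Nate=1, Dave=2

Nate's domain is down to {1}, so Nate = 1. Strike 1 from Alice, Frank, Kira.
Dave's domain is down to {2}, so Dave = 2.
That leaves Alice = 4. So Frank, Liam can't be 4.
That leaves Kira = 3. So Liam can't be 3.
Liam must be 5 (only option left). Strike 5 from Frank.
Frank must be 0 (only option left).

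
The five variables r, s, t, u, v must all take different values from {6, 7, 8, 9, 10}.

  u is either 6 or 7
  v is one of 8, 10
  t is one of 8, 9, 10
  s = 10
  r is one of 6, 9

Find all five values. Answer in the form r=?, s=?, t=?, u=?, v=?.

r=6, s=10, t=9, u=7, v=8

s must be 10 (only option left). So t, v can't be 10.
v must be 8 (only option left). Strike 8 from t.
t has just one choice, so t = 9. Strike 9 from r.
r's domain is down to {6}, so r = 6. So u can't be 6.
That leaves u = 7.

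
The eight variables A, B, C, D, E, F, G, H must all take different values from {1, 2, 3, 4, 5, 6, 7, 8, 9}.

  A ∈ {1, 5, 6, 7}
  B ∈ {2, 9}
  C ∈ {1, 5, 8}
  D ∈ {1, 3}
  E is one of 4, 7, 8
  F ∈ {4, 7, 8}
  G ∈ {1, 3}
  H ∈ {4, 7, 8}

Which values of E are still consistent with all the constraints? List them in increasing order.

4, 7, 8

D and G between them cover only {1, 3} — a naked pair. Remove those values from A, C.
E, F, H between them cover only {4, 7, 8} — a naked triple. Remove those values from A, C.
That leaves C = 5. Eliminate 5 elsewhere: A.
A must be 6 (only option left).
No further eliminations apply; E can still be any of 4, 7, 8.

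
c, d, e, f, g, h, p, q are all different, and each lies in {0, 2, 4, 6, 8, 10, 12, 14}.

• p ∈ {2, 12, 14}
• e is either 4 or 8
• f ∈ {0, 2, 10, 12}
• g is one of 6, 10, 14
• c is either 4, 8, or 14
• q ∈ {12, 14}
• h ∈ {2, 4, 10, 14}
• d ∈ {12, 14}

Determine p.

2

The 8 variables draw from only 8 values {0, 2, 4, 6, 8, 10, 12, 14}, so each is used; only f can be 0, hence f = 0.
Among the 7 still-open variables, 6 fits only g (and all 7 values in {2, 4, 6, 8, 10, 12, 14} must be used), so g = 6.
Among the 6 still-open variables, 10 fits only h (and all 6 values in {2, 4, 8, 10, 12, 14} must be used), so h = 10.
Among the 5 still-open variables, 2 fits only p (and all 5 values in {2, 4, 8, 12, 14} must be used), so p = 2.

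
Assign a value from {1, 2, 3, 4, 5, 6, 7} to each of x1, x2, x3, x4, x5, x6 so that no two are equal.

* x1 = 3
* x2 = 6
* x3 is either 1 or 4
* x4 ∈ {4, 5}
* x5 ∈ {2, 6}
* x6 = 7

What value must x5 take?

2

x1's domain is down to {3}, so x1 = 3.
x2 has just one choice, so x2 = 6. Eliminate 6 elsewhere: x5.
So x5 = 2.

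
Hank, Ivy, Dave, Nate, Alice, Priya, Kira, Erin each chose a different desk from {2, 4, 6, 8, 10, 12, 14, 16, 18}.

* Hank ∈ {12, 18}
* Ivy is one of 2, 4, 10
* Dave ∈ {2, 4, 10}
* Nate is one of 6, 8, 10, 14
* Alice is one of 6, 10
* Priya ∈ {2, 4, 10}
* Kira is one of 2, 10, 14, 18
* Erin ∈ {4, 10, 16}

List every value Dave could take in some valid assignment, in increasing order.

Ivy, Dave, Priya share exactly the 3 values {2, 4, 10}; by pigeonhole those values go to them, so strike 2, 4, 10 from Nate, Alice, Kira, Erin.
Alice must be 6 (only option left). So Nate can't be 6.
Erin must be 16 (only option left).
No further eliminations apply; Dave can still be any of 2, 4, 10.

2, 4, 10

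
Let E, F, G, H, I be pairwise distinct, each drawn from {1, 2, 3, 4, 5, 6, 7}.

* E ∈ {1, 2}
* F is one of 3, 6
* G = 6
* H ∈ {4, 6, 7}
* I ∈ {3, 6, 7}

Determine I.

G must be 6 (only option left). Strike 6 from F, H, I.
F must be 3 (only option left). Strike 3 from I.
So I = 7.

7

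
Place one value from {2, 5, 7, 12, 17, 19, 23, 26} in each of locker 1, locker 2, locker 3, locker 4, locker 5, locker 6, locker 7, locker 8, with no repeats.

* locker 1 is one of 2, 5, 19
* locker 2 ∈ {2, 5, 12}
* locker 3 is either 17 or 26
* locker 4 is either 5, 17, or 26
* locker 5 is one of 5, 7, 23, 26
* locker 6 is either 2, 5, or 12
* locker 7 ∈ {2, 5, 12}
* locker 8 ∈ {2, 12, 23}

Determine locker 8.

23

The 8 variables together cover exactly {2, 5, 7, 12, 17, 19, 23, 26} — 8 values for 8 variables — and 7 appears only in locker 5's list, so locker 5 = 7.
The 7 still-open variables draw from only 7 values {2, 5, 12, 17, 19, 23, 26}, so each is used; only locker 1 can be 19, hence locker 1 = 19.
The 6 still-open variables draw from only 6 values {2, 5, 12, 17, 23, 26}, so each is used; only locker 8 can be 23, hence locker 8 = 23.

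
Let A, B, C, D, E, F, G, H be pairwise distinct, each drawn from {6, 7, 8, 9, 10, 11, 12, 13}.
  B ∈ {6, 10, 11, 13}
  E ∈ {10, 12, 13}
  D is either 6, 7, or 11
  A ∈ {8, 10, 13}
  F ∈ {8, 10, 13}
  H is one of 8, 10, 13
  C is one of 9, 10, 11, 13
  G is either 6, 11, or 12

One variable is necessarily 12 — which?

E

The 8 variables draw from only 8 values {6, 7, 8, 9, 10, 11, 12, 13}, so each is used; only D can be 7, hence D = 7.
Among the 7 still-open variables, 9 fits only C (and all 7 values in {6, 8, 9, 10, 11, 12, 13} must be used), so C = 9.
The 3 variables A, F, H are confined to {8, 10, 13}, which locks those values in; drop them from B, E.
So 12 goes to E.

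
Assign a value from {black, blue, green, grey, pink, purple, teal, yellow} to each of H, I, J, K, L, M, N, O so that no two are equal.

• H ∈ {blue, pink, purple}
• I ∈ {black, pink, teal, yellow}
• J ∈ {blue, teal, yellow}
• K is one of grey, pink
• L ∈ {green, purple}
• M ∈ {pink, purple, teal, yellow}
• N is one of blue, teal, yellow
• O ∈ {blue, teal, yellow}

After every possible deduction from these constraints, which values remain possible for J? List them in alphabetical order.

The 8 variables together cover exactly {black, blue, green, grey, pink, purple, teal, yellow} — 8 values for 8 variables — and black appears only in I's list, so I = black.
Among the 7 still-open variables, green fits only L (and all 7 values in {blue, green, grey, pink, purple, teal, yellow} must be used), so L = green.
The 6 still-open variables together cover exactly {blue, grey, pink, purple, teal, yellow} — 6 values for 6 variables — and grey appears only in K's list, so K = grey.
The 3 variables J, N, O are confined to {blue, teal, yellow}, which locks those values in; drop them from H, M.
No further eliminations apply; J can still be any of blue, teal, yellow.

blue, teal, yellow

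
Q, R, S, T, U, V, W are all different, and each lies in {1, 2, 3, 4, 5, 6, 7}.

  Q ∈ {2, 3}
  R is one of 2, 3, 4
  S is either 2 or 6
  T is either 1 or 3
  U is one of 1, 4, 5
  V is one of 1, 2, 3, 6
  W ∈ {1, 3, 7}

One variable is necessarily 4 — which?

R

Among the 7 variables, 5 fits only U (and all 7 values in {1, 2, 3, 4, 5, 6, 7} must be used), so U = 5.
Among the 6 still-open variables, 4 fits only R (and all 6 values in {1, 2, 3, 4, 6, 7} must be used), so R = 4.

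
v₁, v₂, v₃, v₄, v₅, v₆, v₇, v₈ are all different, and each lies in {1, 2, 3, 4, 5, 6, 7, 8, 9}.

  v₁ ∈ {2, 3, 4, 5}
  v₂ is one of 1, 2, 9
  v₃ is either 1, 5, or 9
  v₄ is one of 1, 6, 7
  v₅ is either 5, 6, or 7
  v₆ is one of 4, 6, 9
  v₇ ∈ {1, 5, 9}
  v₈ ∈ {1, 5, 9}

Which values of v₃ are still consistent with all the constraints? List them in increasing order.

The 8 variables together cover exactly {1, 2, 3, 4, 5, 6, 7, 9} — 8 values for 8 variables — and 3 appears only in v₁'s list, so v₁ = 3.
The 7 still-open variables draw from only 7 values {1, 2, 4, 5, 6, 7, 9}, so each is used; only v₂ can be 2, hence v₂ = 2.
The 6 still-open variables draw from only 6 values {1, 4, 5, 6, 7, 9}, so each is used; only v₆ can be 4, hence v₆ = 4.
The 3 variables v₃, v₇, v₈ are confined to {1, 5, 9}, which locks those values in; drop them from v₄, v₅.
No further eliminations apply; v₃ can still be any of 1, 5, 9.

1, 5, 9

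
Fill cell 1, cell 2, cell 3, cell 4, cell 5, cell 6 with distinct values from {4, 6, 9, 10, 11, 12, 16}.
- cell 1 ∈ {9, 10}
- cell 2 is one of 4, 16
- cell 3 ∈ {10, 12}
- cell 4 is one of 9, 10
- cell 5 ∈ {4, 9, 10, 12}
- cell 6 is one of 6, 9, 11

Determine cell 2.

The 2 variables cell 1 and cell 4 are confined to {9, 10}, which locks those values in; drop them from cell 3, cell 5, cell 6.
cell 3 has just one choice, so cell 3 = 12. So cell 5 can't be 12.
cell 5 must be 4 (only option left). Eliminate 4 elsewhere: cell 2.
So cell 2 = 16.

16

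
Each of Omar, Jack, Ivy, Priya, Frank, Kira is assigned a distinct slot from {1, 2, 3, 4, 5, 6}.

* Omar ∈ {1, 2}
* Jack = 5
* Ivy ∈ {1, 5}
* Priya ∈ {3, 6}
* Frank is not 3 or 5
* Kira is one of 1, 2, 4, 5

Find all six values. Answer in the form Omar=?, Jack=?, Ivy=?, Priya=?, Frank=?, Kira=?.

Jack's domain is down to {5}, so Jack = 5. Eliminate 5 elsewhere: Ivy, Kira.
Ivy has just one choice, so Ivy = 1. Strike 1 from Omar, Frank, Kira.
That leaves Omar = 2. Eliminate 2 elsewhere: Frank, Kira.
That leaves Kira = 4. Eliminate 4 elsewhere: Frank.
Frank's domain is down to {6}, so Frank = 6. So Priya can't be 6.
Priya must be 3 (only option left).

Omar=2, Jack=5, Ivy=1, Priya=3, Frank=6, Kira=4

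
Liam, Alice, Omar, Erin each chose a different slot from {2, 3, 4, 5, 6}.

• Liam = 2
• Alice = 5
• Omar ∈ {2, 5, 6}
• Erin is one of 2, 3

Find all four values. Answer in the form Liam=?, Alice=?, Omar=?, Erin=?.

Liam=2, Alice=5, Omar=6, Erin=3

Liam has just one choice, so Liam = 2. Strike 2 from Omar, Erin.
Alice must be 5 (only option left). Eliminate 5 elsewhere: Omar.
That leaves Omar = 6.
That leaves Erin = 3.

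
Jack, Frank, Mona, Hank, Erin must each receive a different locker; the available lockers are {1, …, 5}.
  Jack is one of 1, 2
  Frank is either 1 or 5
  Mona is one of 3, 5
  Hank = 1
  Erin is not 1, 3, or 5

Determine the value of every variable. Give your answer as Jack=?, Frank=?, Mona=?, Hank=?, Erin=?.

Hank's domain is down to {1}, so Hank = 1. So Jack, Frank can't be 1.
That leaves Jack = 2. Remove 2 from Erin.
Frank must be 5 (only option left). Remove 5 from Mona.
Mona has just one choice, so Mona = 3.
Erin must be 4 (only option left).

Jack=2, Frank=5, Mona=3, Hank=1, Erin=4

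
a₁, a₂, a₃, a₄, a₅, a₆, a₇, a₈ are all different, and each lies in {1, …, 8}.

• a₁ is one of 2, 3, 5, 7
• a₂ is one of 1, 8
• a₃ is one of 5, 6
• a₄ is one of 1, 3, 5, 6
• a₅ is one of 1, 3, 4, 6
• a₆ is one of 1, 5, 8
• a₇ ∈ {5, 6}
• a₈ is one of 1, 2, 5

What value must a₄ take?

3

The 8 variables draw from only 8 values {1, 2, 3, 4, 5, 6, 7, 8}, so each is used; only a₅ can be 4, hence a₅ = 4.
The 7 still-open variables draw from only 7 values {1, 2, 3, 5, 6, 7, 8}, so each is used; only a₁ can be 7, hence a₁ = 7.
Among the 6 still-open variables, 2 fits only a₈ (and all 6 values in {1, 2, 3, 5, 6, 8} must be used), so a₈ = 2.
Among the 5 still-open variables, 3 fits only a₄ (and all 5 values in {1, 3, 5, 6, 8} must be used), so a₄ = 3.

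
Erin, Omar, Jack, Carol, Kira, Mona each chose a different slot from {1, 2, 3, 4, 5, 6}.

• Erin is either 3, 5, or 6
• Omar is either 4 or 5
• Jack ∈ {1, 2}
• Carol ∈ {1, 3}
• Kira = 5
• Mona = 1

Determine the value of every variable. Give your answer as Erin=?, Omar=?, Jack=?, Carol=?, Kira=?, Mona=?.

Kira's domain is down to {5}, so Kira = 5. Eliminate 5 elsewhere: Erin, Omar.
Mona has just one choice, so Mona = 1. So Jack, Carol can't be 1.
Omar's domain is down to {4}, so Omar = 4.
Jack has just one choice, so Jack = 2.
Carol's domain is down to {3}, so Carol = 3. Eliminate 3 elsewhere: Erin.
Erin must be 6 (only option left).

Erin=6, Omar=4, Jack=2, Carol=3, Kira=5, Mona=1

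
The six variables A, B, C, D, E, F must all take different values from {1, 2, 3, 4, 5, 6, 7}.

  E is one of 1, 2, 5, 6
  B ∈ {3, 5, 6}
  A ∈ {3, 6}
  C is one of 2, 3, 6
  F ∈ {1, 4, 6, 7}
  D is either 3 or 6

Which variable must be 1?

The 2 variables A and D are confined to {3, 6}, which locks those values in; drop them from B, C, E, F.
That leaves B = 5. Strike 5 from E.
C must be 2 (only option left). So E can't be 2.
So 1 goes to E.

E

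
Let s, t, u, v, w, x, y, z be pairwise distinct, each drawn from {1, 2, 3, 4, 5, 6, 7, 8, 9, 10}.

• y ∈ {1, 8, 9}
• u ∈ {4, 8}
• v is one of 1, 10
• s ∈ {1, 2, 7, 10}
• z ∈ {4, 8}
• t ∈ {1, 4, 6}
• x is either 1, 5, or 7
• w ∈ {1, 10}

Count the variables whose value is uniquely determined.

2

The 2 variables u and z are confined to {4, 8}, which locks those values in; drop them from t, y.
v and w between them cover only {1, 10} — a naked pair. Remove those values from s, t, x, y.
t's domain is down to {6}, so t = 6.
y must be 9 (only option left).
Determined: t=6, y=9. The other variables each still have more than one consistent value. That makes 2.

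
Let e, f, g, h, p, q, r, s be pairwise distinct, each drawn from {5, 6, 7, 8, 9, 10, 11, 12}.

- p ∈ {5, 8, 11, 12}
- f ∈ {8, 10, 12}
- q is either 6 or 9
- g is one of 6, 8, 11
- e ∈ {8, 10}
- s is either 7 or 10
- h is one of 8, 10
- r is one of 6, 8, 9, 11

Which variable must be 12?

Among the 8 variables, 5 fits only p (and all 8 values in {5, 6, 7, 8, 9, 10, 11, 12} must be used), so p = 5.
The 7 still-open variables draw from only 7 values {6, 7, 8, 9, 10, 11, 12}, so each is used; only s can be 7, hence s = 7.
The 6 still-open variables together cover exactly {6, 8, 9, 10, 11, 12} — 6 values for 6 variables — and 12 appears only in f's list, so f = 12.

f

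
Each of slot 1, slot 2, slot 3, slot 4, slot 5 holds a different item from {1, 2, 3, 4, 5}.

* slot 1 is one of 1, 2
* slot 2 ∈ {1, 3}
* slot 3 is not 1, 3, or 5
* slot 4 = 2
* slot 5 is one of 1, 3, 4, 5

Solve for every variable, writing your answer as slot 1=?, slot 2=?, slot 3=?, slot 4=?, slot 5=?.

slot 1=1, slot 2=3, slot 3=4, slot 4=2, slot 5=5

slot 4 has just one choice, so slot 4 = 2. Eliminate 2 elsewhere: slot 1, slot 3.
That leaves slot 1 = 1. So slot 2, slot 5 can't be 1.
That leaves slot 2 = 3. Eliminate 3 elsewhere: slot 5.
slot 3 must be 4 (only option left). So slot 5 can't be 4.
slot 5 has just one choice, so slot 5 = 5.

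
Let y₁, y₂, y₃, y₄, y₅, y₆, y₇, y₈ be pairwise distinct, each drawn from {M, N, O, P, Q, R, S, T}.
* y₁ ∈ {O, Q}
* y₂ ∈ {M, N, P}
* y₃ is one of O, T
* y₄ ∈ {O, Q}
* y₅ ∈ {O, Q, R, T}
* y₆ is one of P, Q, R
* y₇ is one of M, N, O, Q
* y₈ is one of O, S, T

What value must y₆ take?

P

The 8 variables together cover exactly {M, N, O, P, Q, R, S, T} — 8 values for 8 variables — and S appears only in y₈'s list, so y₈ = S.
The 2 variables y₁ and y₄ are confined to {O, Q}, which locks those values in; drop them from y₃, y₅, y₆, y₇.
y₃ has just one choice, so y₃ = T. Remove T from y₅.
y₅ has just one choice, so y₅ = R. Remove R from y₆.
So y₆ = P.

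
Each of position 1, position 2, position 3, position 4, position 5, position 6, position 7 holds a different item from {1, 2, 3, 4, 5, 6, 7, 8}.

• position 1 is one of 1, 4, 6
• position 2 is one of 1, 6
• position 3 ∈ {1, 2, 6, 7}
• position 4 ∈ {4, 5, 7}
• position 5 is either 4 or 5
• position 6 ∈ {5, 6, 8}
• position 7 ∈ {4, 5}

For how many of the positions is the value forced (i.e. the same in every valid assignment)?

The 7 variables draw from only 7 values {1, 2, 4, 5, 6, 7, 8}, so each is used; only position 3 can be 2, hence position 3 = 2.
Among the 6 still-open variables, 7 fits only position 4 (and all 6 values in {1, 4, 5, 6, 7, 8} must be used), so position 4 = 7.
The 5 still-open variables draw from only 5 values {1, 4, 5, 6, 8}, so each is used; only position 6 can be 8, hence position 6 = 8.
position 5 and position 7 between them cover only {4, 5} — a naked pair. Remove those values from position 1.
Determined: position 3=2, position 4=7, position 6=8. The other positions each still have more than one consistent value. That makes 3.

3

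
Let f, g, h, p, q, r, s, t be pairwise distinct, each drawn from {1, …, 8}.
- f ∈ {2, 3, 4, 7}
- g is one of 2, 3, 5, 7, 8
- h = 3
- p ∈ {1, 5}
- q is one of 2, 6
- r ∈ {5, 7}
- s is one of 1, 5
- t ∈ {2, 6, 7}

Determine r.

h's domain is down to {3}, so h = 3. So f, g can't be 3.
The 7 still-open variables together cover exactly {1, 2, 4, 5, 6, 7, 8} — 7 values for 7 variables — and 4 appears only in f's list, so f = 4.
The 6 still-open variables draw from only 6 values {1, 2, 5, 6, 7, 8}, so each is used; only g can be 8, hence g = 8.
The 2 variables p and s are confined to {1, 5}, which locks those values in; drop them from r.
So r = 7.

7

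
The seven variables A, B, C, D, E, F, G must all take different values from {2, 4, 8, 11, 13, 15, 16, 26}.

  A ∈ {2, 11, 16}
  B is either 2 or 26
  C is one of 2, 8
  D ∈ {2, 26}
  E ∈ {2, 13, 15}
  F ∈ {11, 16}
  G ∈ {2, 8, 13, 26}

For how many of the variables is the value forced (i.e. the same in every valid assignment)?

The 7 variables together cover exactly {2, 8, 11, 13, 15, 16, 26} — 7 values for 7 variables — and 15 appears only in E's list, so E = 15.
Among the 6 still-open variables, 13 fits only G (and all 6 values in {2, 8, 11, 13, 16, 26} must be used), so G = 13.
The 5 still-open variables draw from only 5 values {2, 8, 11, 16, 26}, so each is used; only C can be 8, hence C = 8.
B and D share exactly the 2 values {2, 26}; by pigeonhole those values go to them, so strike 2, 26 from A.
Determined: C=8, E=15, G=13. The other variables each still have more than one consistent value. That makes 3.

3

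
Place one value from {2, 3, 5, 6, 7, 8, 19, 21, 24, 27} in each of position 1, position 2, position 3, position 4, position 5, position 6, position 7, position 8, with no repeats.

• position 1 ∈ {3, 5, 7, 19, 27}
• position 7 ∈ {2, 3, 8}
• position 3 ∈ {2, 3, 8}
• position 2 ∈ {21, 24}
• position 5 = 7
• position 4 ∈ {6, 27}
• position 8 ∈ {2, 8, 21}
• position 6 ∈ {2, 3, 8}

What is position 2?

24

position 5 must be 7 (only option left). So position 1 can't be 7.
The 3 variables position 3, position 6, position 7 are confined to {2, 3, 8}, which locks those values in; drop them from position 1, position 8.
position 8 has just one choice, so position 8 = 21. Remove 21 from position 2.
So position 2 = 24.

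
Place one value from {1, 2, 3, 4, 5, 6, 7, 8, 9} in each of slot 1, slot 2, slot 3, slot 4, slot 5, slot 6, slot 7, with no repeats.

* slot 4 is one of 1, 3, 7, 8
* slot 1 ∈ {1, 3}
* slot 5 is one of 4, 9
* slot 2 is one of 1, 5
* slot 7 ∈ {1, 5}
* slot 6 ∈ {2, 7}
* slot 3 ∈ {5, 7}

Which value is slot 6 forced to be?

2

slot 2 and slot 7 between them cover only {1, 5} — a naked pair. Remove those values from slot 1, slot 3, slot 4.
slot 1's domain is down to {3}, so slot 1 = 3. Remove 3 from slot 4.
That leaves slot 3 = 7. So slot 4, slot 6 can't be 7.
So slot 6 = 2.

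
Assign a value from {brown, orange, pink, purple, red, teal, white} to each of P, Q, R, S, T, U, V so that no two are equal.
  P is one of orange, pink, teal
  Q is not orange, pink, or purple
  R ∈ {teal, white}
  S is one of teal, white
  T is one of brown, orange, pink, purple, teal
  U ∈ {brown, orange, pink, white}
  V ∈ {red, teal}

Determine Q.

The 7 variables draw from only 7 values {brown, orange, pink, purple, red, teal, white}, so each is used; only T can be purple, hence T = purple.
R and S between them cover only {teal, white} — a naked pair. Remove those values from P, Q, U, V.
That leaves V = red. So Q can't be red.
So Q = brown.

brown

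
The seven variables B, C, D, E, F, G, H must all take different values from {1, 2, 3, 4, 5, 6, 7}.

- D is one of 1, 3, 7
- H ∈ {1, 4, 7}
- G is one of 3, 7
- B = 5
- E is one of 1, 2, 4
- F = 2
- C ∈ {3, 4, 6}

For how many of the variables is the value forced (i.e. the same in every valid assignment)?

B must be 5 (only option left).
That leaves F = 2. Remove 2 from E.
The 5 still-open variables together cover exactly {1, 3, 4, 6, 7} — 5 values for 5 variables — and 6 appears only in C's list, so C = 6.
Determined: B=5, C=6, F=2. The other variables each still have more than one consistent value. That makes 3.

3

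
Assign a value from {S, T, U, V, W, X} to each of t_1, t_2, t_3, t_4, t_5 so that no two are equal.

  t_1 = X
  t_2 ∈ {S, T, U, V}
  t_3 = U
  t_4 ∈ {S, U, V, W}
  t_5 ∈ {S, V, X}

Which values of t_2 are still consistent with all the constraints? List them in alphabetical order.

t_1 has just one choice, so t_1 = X. Eliminate X elsewhere: t_5.
t_3's domain is down to {U}, so t_3 = U. Remove U from t_2, t_4.
No further eliminations apply; t_2 can still be any of S, T, V.

S, T, V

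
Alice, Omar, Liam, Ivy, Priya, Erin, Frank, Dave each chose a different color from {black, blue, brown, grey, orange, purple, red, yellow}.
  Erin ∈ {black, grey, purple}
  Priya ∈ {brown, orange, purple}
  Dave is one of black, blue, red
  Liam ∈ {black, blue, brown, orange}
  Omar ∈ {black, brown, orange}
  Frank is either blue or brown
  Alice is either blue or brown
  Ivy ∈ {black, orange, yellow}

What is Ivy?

yellow

The 8 variables together cover exactly {black, blue, brown, grey, orange, purple, red, yellow} — 8 values for 8 variables — and grey appears only in Erin's list, so Erin = grey.
The 7 still-open variables together cover exactly {black, blue, brown, orange, purple, red, yellow} — 7 values for 7 variables — and purple appears only in Priya's list, so Priya = purple.
Among the 6 still-open variables, red fits only Dave (and all 6 values in {black, blue, brown, orange, red, yellow} must be used), so Dave = red.
The 5 still-open variables draw from only 5 values {black, blue, brown, orange, yellow}, so each is used; only Ivy can be yellow, hence Ivy = yellow.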